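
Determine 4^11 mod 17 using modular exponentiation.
By repeated squaring mod 17: 4^{1}≡4, 4^{2}≡16, 4^{4}≡1, 4^{8}≡1. Then 4^{11} = 4^{8+2+1} ≡ 1 × 16 × 4 ≡ 13 mod 17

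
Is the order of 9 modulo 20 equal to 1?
Powers of 9 mod 20: 9^1≡9, 9^2≡1. 9^1≡9≢1, so ord ≠ 1. No, the actual order is 2.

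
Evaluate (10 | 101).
(10/101) = 10^{50} mod 101 = -1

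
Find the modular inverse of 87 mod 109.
Since 109 is prime, by Fermat 87^(-1) ≡ 87^{107} ≡ 104 mod 109. Verify: 87 × 104 = 9048 ≡ 1 mod 109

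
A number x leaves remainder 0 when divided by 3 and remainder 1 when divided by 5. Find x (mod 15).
M = 3 × 5 = 15. M₁ = 5, y₁ ≡ 2 (mod 3). M₂ = 3, y₂ ≡ 2 (mod 5). x = 0×5×2 + 1×3×2 ≡ 6 (mod 15)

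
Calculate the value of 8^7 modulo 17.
By repeated squaring (mod 17): 8^{1}≡8, 8^{2}≡13, 8^{4}≡16. Then 8^{7} = 8^{4+2+1} ≡ 16 × 13 × 8 ≡ 15 (mod 17)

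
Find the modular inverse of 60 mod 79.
Since 79 is prime, by Fermat 60^(-1) ≡ 60^{77} ≡ 54 mod 79. Verify: 60 × 54 = 3240 ≡ 1 mod 79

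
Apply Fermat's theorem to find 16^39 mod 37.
By Fermat: 16^{36} ≡ 1 mod 37. So 16^{39} = 16^{36} · 16^{3} ≡ 16^{3} ≡ 26 mod 37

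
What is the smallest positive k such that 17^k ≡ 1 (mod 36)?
Powers of 17 mod 36: 17^1≡17, 17^2≡1. Order = 2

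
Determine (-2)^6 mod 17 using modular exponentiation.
By repeated squaring (mod 17): (-2)^{1}≡15, (-2)^{2}≡4, (-2)^{4}≡16. Then (-2)^{6} = (-2)^{4+2} ≡ 16 × 4 ≡ 13 (mod 17)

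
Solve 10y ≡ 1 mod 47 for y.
Since 47 is prime, by Fermat 10^(-1) ≡ 10^{45} ≡ 33 mod 47. Verify: 10 × 33 = 330 ≡ 1 mod 47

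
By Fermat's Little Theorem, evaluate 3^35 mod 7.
By Fermat: 3^{6} ≡ 1 mod 7. 35 = 5×6 + 5. So 3^{35} ≡ 3^{5} ≡ 5 mod 7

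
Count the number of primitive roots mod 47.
A prime p has φ(p-1) primitive roots; here φ(46) = 22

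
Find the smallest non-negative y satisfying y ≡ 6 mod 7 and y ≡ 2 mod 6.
M = 7 × 6 = 42. M₁ = 6, y₁ ≡ 6 mod 7. M₂ = 7, y₂ ≡ 1 mod 6. y = 6×6×6 + 2×7×1 ≡ 20 mod 42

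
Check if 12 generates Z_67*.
ord_67(12) divides 66. For each prime q|66: 12^{33}≡66, 12^{22}≡29, 12^{6}≡62, none ≡ 1. So 12 has order 66 and is a primitive root mod 67.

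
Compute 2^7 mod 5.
Using Fermat: 2^{4} ≡ 1 (mod 5). 7 ≡ 3 (mod 4). So 2^{7} ≡ 2^{3} ≡ 3 (mod 5)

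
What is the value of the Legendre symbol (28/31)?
(28/31) = 28^{15} mod 31 = 1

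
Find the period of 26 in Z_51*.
Powers of 26 mod 51: 26^1≡26, 26^2≡13, 26^3≡32, 26^4≡16, 26^5≡8, 26^6≡4, 26^7≡2, 26^8≡1. ord_51(26) = 8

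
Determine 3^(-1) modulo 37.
Since 37 is prime, by Fermat 3^(-1) ≡ 3^{35} ≡ 25 mod 37. Verify: 3 × 25 = 75 ≡ 1 mod 37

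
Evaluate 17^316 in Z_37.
Using Fermat: 17^{36} ≡ 1 mod 37. 316 ≡ 28 mod 36. So 17^{316} ≡ 17^{28} ≡ 9 mod 37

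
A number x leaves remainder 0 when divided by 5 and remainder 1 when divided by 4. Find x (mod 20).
M = 5 × 4 = 20. M₁ = 4, y₁ ≡ 4 (mod 5). M₂ = 5, y₂ ≡ 1 (mod 4). x = 0×4×4 + 1×5×1 ≡ 5 (mod 20)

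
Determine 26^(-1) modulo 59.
Since 59 is prime, by Fermat 26^(-1) ≡ 26^{57} ≡ 25 (mod 59). Verify: 26 × 25 = 650 ≡ 1 (mod 59)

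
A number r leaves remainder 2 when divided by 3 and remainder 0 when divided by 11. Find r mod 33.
M = 3 × 11 = 33. M₁ = 11, y₁ ≡ 2 mod 3. M₂ = 3, y₂ ≡ 4 mod 11. r = 2×11×2 + 0×3×4 ≡ 11 mod 33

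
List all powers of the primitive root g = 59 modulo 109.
59^1, 59^2, ..., 59^{108} mod 109: [59, 102, 23, 49, 57, 93, 37, 3, 68, 88, 69, 38, 62, 61, 2, 9, 95, 46, 98, 5, 77, 74, 6, 27, 67, 29, 76, 15, 13, 4, 18, 81, 92, 87, 10, 45, 39, 12, 54, 25, 58, 43, 30, 26, 8, 36, 53, 75, 65, 20, 90, 78, 24, 108, 50, 7, 86, 60, 52, 16, 72, 106, 41, 21, 40, 71, 47, 48, 107, 100, 14, 63, 11, 104, 32, 35, 103, 82, 42, 80, 33, 94, 96, 105, 91, 28, 17, 22, 99, 64, 70, 97, 55, 84, 51, 66, 79, 83, 101, 73, 56, 34, 44, 89, 19, 31, 85, 1]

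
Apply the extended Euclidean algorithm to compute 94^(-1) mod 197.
Extended GCD: 94(-44) + 197(21) = 1. So 94^(-1) ≡ -44 ≡ 153 mod 197. Verify: 94 × 153 = 14382 ≡ 1 mod 197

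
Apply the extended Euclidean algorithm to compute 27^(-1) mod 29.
Extended GCD: 27(14) + 29(-13) = 1. So 27^(-1) ≡ 14 (mod 29). Verify: 27 × 14 = 378 ≡ 1 (mod 29)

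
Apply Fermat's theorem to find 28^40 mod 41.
By Fermat's Little Theorem, 28^{40} ≡ 1 mod 41 since 41 is prime and gcd(28, 41) = 1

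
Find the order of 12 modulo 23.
Powers of 12 mod 23: 12^1≡12, 12^2≡6, 12^3≡3, 12^4≡13, 12^5≡18, 12^6≡9, 12^7≡16, 12^8≡8, 12^9≡4, 12^10≡2, 12^11≡1. So the order of 12 is 11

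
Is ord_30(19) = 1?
Powers of 19 mod 30: 19^1≡19, 19^2≡1. 19^1≡19≢1, so ord ≠ 1. No, the actual order is 2.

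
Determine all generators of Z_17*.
There are φ(16) = 8 primitive roots mod 17: {3, 5, 6, 7, 10, 11, 12, 14}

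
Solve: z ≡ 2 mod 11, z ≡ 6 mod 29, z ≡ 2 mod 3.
M = 11 × 29 × 3 = 957. M₁ = 87, y₁ ≡ 10 mod 11. M₂ = 33, y₂ ≡ 22 mod 29. M₃ = 319, y₃ ≡ 1 mod 3. z = 2×87×10 + 6×33×22 + 2×319×1 ≡ 35 mod 957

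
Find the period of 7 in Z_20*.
Powers of 7 mod 20: 7^1≡7, 7^2≡9, 7^3≡3, 7^4≡1. ord_20(7) = 4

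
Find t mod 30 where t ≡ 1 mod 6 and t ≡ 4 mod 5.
M = 6 × 5 = 30. M₁ = 5, y₁ ≡ 5 mod 6. M₂ = 6, y₂ ≡ 1 mod 5. t = 1×5×5 + 4×6×1 ≡ 19 mod 30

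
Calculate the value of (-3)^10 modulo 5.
Using Fermat: (-3)^{4} ≡ 1 mod 5. 10 ≡ 2 mod 4. So (-3)^{10} ≡ (-3)^{2} ≡ 4 mod 5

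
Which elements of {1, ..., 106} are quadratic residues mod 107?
Quadratic residues modulo 107: {1, 3, 4, 9, 10, 11, 12, 13, 14, 16, 19, 23, 25, 27, 29, 30, 33, 34, 35, 36, 37, 39, 40, 41, 42, 44, 47, 48, 49, 52, 53, 56, 57, 61, 62, 64, 69, 75, 76, 79, 81, 83, 85, 86, 87, 89, 90, 92, 99, 100, 101, 102, 105}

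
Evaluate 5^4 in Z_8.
5^{4} = 625 ≡ 1 (mod 8)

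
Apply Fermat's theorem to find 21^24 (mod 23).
By Fermat: 21^{22} ≡ 1 (mod 23). So 21^{24} = 21^{22} · 21^{2} ≡ 21^{2} ≡ 4 (mod 23)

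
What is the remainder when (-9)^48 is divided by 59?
By repeated squaring mod 59: (-9)^{1}≡50, (-9)^{2}≡22, (-9)^{4}≡12, (-9)^{8}≡26, (-9)^{16}≡27, (-9)^{32}≡21. Then (-9)^{48} = (-9)^{32+16} ≡ 21 × 27 ≡ 36 mod 59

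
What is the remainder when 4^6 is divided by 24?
By repeated squaring mod 24: 4^{1}≡4, 4^{2}≡16, 4^{4}≡16. Then 4^{6} = 4^{4+2} ≡ 16 × 16 ≡ 16 mod 24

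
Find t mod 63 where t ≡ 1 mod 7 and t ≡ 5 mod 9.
M = 7 × 9 = 63. M₁ = 9, y₁ ≡ 4 mod 7. M₂ = 7, y₂ ≡ 4 mod 9. t = 1×9×4 + 5×7×4 ≡ 50 mod 63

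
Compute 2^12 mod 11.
Using Fermat: 2^{10} ≡ 1 mod 11. 12 ≡ 2 mod 10. So 2^{12} ≡ 2^{2} ≡ 4 mod 11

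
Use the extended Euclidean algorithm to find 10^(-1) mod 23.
Extended GCD: 10(7) + 23(-3) = 1. So 10^(-1) ≡ 7 (mod 23). Verify: 10 × 7 = 70 ≡ 1 (mod 23)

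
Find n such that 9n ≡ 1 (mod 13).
Since 13 is prime, by Fermat 9^(-1) ≡ 9^{11} ≡ 3 (mod 13). Verify: 9 × 3 = 27 ≡ 1 (mod 13)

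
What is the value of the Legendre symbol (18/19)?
(18/19) = 18^{9} mod 19 = -1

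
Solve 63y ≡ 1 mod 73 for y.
Since 73 is prime, by Fermat 63^(-1) ≡ 63^{71} ≡ 51 mod 73. Verify: 63 × 51 = 3213 ≡ 1 mod 73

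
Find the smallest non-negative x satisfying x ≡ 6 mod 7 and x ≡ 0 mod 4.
M = 7 × 4 = 28. M₁ = 4, y₁ ≡ 2 mod 7. M₂ = 7, y₂ ≡ 3 mod 4. x = 6×4×2 + 0×7×3 ≡ 20 mod 28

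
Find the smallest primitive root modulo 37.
g = 2. Powers: [2, 4, 8, 16, 32, 27, 17, ...] generates all 36 non-zero residues.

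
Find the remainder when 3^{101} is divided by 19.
By Fermat: 3^{18} ≡ 1 (mod 19). 101 = 5×18 + 11. So 3^{101} ≡ 3^{11} ≡ 10 (mod 19)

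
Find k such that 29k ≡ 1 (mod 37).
Since 37 is prime, by Fermat 29^(-1) ≡ 29^{35} ≡ 23 (mod 37). Verify: 29 × 23 = 667 ≡ 1 (mod 37)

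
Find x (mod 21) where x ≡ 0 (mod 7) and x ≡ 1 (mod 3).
M = 7 × 3 = 21. M₁ = 3, y₁ ≡ 5 (mod 7). M₂ = 7, y₂ ≡ 1 (mod 3). x = 0×3×5 + 1×7×1 ≡ 7 (mod 21)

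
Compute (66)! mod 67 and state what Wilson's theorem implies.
(66)! mod 67 = 66. Since this equals -1 mod 67, Wilson confirms 67 is prime.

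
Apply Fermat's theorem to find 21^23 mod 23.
By Fermat: 21^{22} ≡ 1 mod 23. So 21^{23} = 21^{22} · 21^{1} ≡ 21^{1} ≡ 21 mod 23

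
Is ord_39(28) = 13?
Powers of 28 mod 39: 28^1≡28, 28^2≡4, 28^3≡34, 28^4≡16, 28^5≡19, 28^6≡25, 28^7≡37, 28^8≡22, 28^9≡31, 28^10≡10, 28^11≡7, 28^12≡1. Already 28^12≡1, so the order is 12 < 13. No, the actual order is 12.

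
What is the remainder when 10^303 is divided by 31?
Using Fermat: 10^{30} ≡ 1 (mod 31). 303 ≡ 3 (mod 30). So 10^{303} ≡ 10^{3} ≡ 8 (mod 31)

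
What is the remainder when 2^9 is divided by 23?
By repeated squaring mod 23: 2^{1}≡2, 2^{2}≡4, 2^{4}≡16, 2^{8}≡3. Then 2^{9} = 2^{8+1} ≡ 3 × 2 ≡ 6 mod 23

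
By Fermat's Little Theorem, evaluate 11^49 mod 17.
By Fermat: 11^{16} ≡ 1 mod 17. 49 = 3×16 + 1. So 11^{49} ≡ 11^{1} ≡ 11 mod 17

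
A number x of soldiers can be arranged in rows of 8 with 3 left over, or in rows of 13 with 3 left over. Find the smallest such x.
M = 8 × 13 = 104. M₁ = 13, y₁ ≡ 5 mod 8. M₂ = 8, y₂ ≡ 5 mod 13. x = 3×13×5 + 3×8×5 ≡ 3 mod 104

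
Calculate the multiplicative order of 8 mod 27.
Powers of 8 mod 27: 8^1≡8, 8^2≡10, 8^3≡26, 8^4≡19, 8^5≡17, 8^6≡1. Order = 6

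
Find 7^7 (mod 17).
By repeated squaring (mod 17): 7^{1}≡7, 7^{2}≡15, 7^{4}≡4. Then 7^{7} = 7^{4+2+1} ≡ 4 × 15 × 7 ≡ 12 (mod 17)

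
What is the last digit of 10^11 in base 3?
Using Fermat: 10^{2} ≡ 1 (mod 3). 11 ≡ 1 (mod 2). So 10^{11} ≡ 10^{1} ≡ 1 (mod 3)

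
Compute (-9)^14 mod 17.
By repeated squaring (mod 17): (-9)^{1}≡8, (-9)^{2}≡13, (-9)^{4}≡16, (-9)^{8}≡1. Then (-9)^{14} = (-9)^{8+4+2} ≡ 1 × 16 × 13 ≡ 4 (mod 17)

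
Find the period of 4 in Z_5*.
Powers of 4 mod 5: 4^1≡4, 4^2≡1. ord_5(4) = 2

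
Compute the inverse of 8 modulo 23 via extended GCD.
Extended GCD: 8(3) + 23(-1) = 1. So 8^(-1) ≡ 3 mod 23. Verify: 8 × 3 = 24 ≡ 1 mod 23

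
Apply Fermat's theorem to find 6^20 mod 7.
By Fermat: 6^{6} ≡ 1 mod 7. 20 = 3×6 + 2. So 6^{20} ≡ 6^{2} ≡ 1 mod 7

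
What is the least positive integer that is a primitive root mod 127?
g = 3. Powers: [3, 9, 27, 81, 116, 94, 28, 84, 125, 121, ...] generates all 126 non-zero residues.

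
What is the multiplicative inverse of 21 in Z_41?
Since 41 is prime, by Fermat 21^(-1) ≡ 21^{39} ≡ 2 (mod 41). Verify: 21 × 2 = 42 ≡ 1 (mod 41)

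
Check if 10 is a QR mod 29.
By Euler's criterion: 10^{14} ≡ 28 (mod 29). Since this equals -1 (≡ 28), 10 is not a QR.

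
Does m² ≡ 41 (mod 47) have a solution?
By Euler's criterion: 41^{23} ≡ 46 (mod 47). Since this equals -1 (≡ 46), 41 is not a QR.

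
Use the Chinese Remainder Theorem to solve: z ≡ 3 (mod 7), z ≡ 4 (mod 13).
M = 7 × 13 = 91. M₁ = 13, y₁ ≡ 6 (mod 7). M₂ = 7, y₂ ≡ 2 (mod 13). z = 3×13×6 + 4×7×2 ≡ 17 (mod 91)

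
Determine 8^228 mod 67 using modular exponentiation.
Using Fermat: 8^{66} ≡ 1 (mod 67). 228 ≡ 30 (mod 66). So 8^{228} ≡ 8^{30} ≡ 14 (mod 67)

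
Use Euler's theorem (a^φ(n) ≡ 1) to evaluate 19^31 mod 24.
By Euler: 19^{8} ≡ 1 mod 24 since gcd(19, 24) = 1. 31 = 3×8 + 7. So 19^{31} ≡ 19^{7} ≡ 19 mod 24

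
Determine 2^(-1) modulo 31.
Since 31 is prime, by Fermat 2^(-1) ≡ 2^{29} ≡ 16 (mod 31). Verify: 2 × 16 = 32 ≡ 1 (mod 31)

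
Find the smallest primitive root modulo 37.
g = 2. For each prime q|36: 2^{18}≡36, 2^{12}≡26, none ≡ 1, so ord_37(2) = 36 and 2 is a primitive root.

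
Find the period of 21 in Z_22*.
Powers of 21 mod 22: 21^1≡21, 21^2≡1. Order = 2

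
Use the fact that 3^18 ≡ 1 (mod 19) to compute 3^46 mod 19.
By Fermat: 3^{18} ≡ 1 (mod 19). 46 = 2×18 + 10. So 3^{46} ≡ 3^{10} ≡ 16 (mod 19)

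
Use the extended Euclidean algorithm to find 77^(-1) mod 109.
Extended GCD: 77(17) + 109(-12) = 1. So 77^(-1) ≡ 17 mod 109. Verify: 77 × 17 = 1309 ≡ 1 mod 109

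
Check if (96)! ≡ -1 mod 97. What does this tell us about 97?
(96)! mod 97 = 96. Since this equals -1 mod 97, Wilson confirms 97 is prime.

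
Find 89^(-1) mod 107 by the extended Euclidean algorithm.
Extended GCD: 89(-6) + 107(5) = 1. So 89^(-1) ≡ -6 ≡ 101 mod 107. Verify: 89 × 101 = 8989 ≡ 1 mod 107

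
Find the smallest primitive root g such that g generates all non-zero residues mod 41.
g = 6. Powers: [6, 36, 11, 25, 27, 39, ...] generates all 40 non-zero residues.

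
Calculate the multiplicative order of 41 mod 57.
Powers of 41 mod 57: 41^1≡41, 41^2≡28, 41^3≡8, 41^4≡43, 41^5≡53, 41^6≡7, 41^7≡2, 41^8≡25, 41^9≡56, 41^10≡16, 41^11≡29, 41^12≡49, 41^13≡14, 41^14≡4, 41^15≡50, 41^16≡55, 41^17≡32, 41^18≡1. Order = 18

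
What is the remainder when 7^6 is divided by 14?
By repeated squaring mod 14: 7^{1}≡7, 7^{2}≡7, 7^{4}≡7. Then 7^{6} = 7^{4+2} ≡ 7 × 7 ≡ 7 mod 14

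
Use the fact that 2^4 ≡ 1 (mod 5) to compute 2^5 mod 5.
By Fermat: 2^{4} ≡ 1 (mod 5). So 2^{5} = 2^{4} · 2^{1} ≡ 2^{1} ≡ 2 (mod 5)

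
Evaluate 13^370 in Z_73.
Using Fermat: 13^{72} ≡ 1 (mod 73). 370 ≡ 10 (mod 72). So 13^{370} ≡ 13^{10} ≡ 6 (mod 73)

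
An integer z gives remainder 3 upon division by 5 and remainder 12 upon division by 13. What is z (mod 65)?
M = 5 × 13 = 65. M₁ = 13, y₁ ≡ 2 (mod 5). M₂ = 5, y₂ ≡ 8 (mod 13). z = 3×13×2 + 12×5×8 ≡ 38 (mod 65)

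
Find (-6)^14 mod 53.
By repeated squaring mod 53: (-6)^{1}≡47, (-6)^{2}≡36, (-6)^{4}≡24, (-6)^{8}≡46. Then (-6)^{14} = (-6)^{8+4+2} ≡ 46 × 24 × 36 ≡ 47 mod 53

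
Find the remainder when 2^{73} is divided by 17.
By Fermat: 2^{16} ≡ 1 mod 17. 73 = 4×16 + 9. So 2^{73} ≡ 2^{9} ≡ 2 mod 17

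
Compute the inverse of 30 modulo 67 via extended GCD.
Extended GCD: 30(-29) + 67(13) = 1. So 30^(-1) ≡ -29 ≡ 38 mod 67. Verify: 30 × 38 = 1140 ≡ 1 mod 67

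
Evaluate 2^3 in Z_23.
2^{3} = 8 ≡ 8 (mod 23)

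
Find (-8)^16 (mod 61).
By repeated squaring (mod 61): (-8)^{1}≡53, (-8)^{2}≡3, (-8)^{4}≡9, (-8)^{8}≡20, (-8)^{16}≡34. So (-8)^{16} ≡ 34 (mod 61)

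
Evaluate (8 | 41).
(8/41) = 8^{20} mod 41 = 1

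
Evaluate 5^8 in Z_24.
By repeated squaring mod 24: 5^{1}≡5, 5^{2}≡1, 5^{4}≡1, 5^{8}≡1. So 5^{8} ≡ 1 mod 24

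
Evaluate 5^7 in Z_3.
Using Fermat: 5^{2} ≡ 1 (mod 3). 7 ≡ 1 (mod 2). So 5^{7} ≡ 5^{1} ≡ 2 (mod 3)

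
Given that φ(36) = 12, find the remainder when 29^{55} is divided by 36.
By Euler: 29^{12} ≡ 1 mod 36 since gcd(29, 36) = 1. 55 = 4×12 + 7. So 29^{55} ≡ 29^{7} ≡ 29 mod 36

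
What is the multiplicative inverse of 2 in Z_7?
Since 7 is prime, by Fermat 2^(-1) ≡ 2^{5} ≡ 4 (mod 7). Verify: 2 × 4 = 8 ≡ 1 (mod 7)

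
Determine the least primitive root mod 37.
g = 2. For each prime q|36: 2^{18}≡36, 2^{12}≡26, none ≡ 1, so ord_37(2) = 36 and 2 is a primitive root.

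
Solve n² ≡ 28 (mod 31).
The square roots of 28 mod 31 are 20 and 11. Verify: 20² = 400 ≡ 28 (mod 31)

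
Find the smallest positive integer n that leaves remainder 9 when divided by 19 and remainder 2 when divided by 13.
M = 19 × 13 = 247. M₁ = 13, y₁ ≡ 3 mod 19. M₂ = 19, y₂ ≡ 11 mod 13. n = 9×13×3 + 2×19×11 ≡ 28 mod 247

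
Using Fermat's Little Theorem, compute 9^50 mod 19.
By Fermat: 9^{18} ≡ 1 (mod 19). 50 = 2×18 + 14. So 9^{50} ≡ 9^{14} ≡ 16 (mod 19)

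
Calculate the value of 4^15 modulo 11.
Using Fermat: 4^{10} ≡ 1 mod 11. 15 ≡ 5 mod 10. So 4^{15} ≡ 4^{5} ≡ 1 mod 11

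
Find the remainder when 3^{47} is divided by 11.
By Fermat: 3^{10} ≡ 1 (mod 11). 47 = 4×10 + 7. So 3^{47} ≡ 3^{7} ≡ 9 (mod 11)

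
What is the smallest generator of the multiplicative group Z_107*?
g = 2. For each prime q|106: 2^{53}≡106, 2^{2}≡4, none ≡ 1, so ord_107(2) = 106 and 2 is a primitive root.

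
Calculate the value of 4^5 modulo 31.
By repeated squaring (mod 31): 4^{1}≡4, 4^{2}≡16, 4^{4}≡8. Then 4^{5} = 4^{4+1} ≡ 8 × 4 ≡ 1 (mod 31)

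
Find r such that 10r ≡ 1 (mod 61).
Since 61 is prime, by Fermat 10^(-1) ≡ 10^{59} ≡ 55 (mod 61). Verify: 10 × 55 = 550 ≡ 1 (mod 61)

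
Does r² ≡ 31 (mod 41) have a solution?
By Euler's criterion: 31^{20} ≡ 1 (mod 41). Since this equals 1, 31 is a QR.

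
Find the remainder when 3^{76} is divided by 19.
By Fermat: 3^{18} ≡ 1 (mod 19). 76 = 4×18 + 4. So 3^{76} ≡ 3^{4} ≡ 5 (mod 19)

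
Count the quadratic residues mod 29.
Exactly half the non-zero residues mod a prime are QRs: (29-1)/2 = 14.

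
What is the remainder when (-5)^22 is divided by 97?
By repeated squaring (mod 97): (-5)^{1}≡92, (-5)^{2}≡25, (-5)^{4}≡43, (-5)^{8}≡6, (-5)^{16}≡36. Then (-5)^{22} = (-5)^{16+4+2} ≡ 36 × 43 × 25 ≡ 94 (mod 97)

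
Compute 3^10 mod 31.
By repeated squaring (mod 31): 3^{1}≡3, 3^{2}≡9, 3^{4}≡19, 3^{8}≡20. Then 3^{10} = 3^{8+2} ≡ 20 × 9 ≡ 25 (mod 31)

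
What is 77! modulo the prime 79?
(78)! = (77)! × (78) ≡ -1 mod 79. So (77)! ≡ -1 × (78)^(-1) ≡ (-1)×(-1) = 1 mod 79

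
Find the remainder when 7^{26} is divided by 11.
By Fermat: 7^{10} ≡ 1 mod 11. 26 = 2×10 + 6. So 7^{26} ≡ 7^{6} ≡ 4 mod 11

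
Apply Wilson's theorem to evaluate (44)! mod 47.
(46)! = (44)! × (45) × (46) ≡ -1 mod 47. So (44)! ≡ -1 × [(46)(45)]^(-1) ≡ 23 mod 47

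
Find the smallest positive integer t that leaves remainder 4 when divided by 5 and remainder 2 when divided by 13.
M = 5 × 13 = 65. M₁ = 13, y₁ ≡ 2 mod 5. M₂ = 5, y₂ ≡ 8 mod 13. t = 4×13×2 + 2×5×8 ≡ 54 mod 65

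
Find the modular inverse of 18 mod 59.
Since 59 is prime, by Fermat 18^(-1) ≡ 18^{57} ≡ 23 mod 59. Verify: 18 × 23 = 414 ≡ 1 mod 59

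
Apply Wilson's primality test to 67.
(66)! mod 67 = 66. Since 66 ≡ -1 mod 67, 67 is prime.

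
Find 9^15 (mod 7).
Using Fermat: 9^{6} ≡ 1 (mod 7). 15 ≡ 3 (mod 6). So 9^{15} ≡ 9^{3} ≡ 1 (mod 7)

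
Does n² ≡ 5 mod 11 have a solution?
By Euler's criterion: 5^{5} ≡ 1 mod 11. Since this equals 1, 5 is a QR.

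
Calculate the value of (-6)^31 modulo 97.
By repeated squaring mod 97: (-6)^{1}≡91, (-6)^{2}≡36, (-6)^{4}≡35, (-6)^{8}≡61, (-6)^{16}≡35. Then (-6)^{31} = (-6)^{16+8+4+2+1} ≡ 35 × 61 × 35 × 36 × 91 ≡ 6 mod 97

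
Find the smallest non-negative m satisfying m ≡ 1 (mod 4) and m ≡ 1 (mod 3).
M = 4 × 3 = 12. M₁ = 3, y₁ ≡ 3 (mod 4). M₂ = 4, y₂ ≡ 1 (mod 3). m = 1×3×3 + 1×4×1 ≡ 1 (mod 12)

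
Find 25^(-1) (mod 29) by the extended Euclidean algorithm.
Extended GCD: 25(7) + 29(-6) = 1. So 25^(-1) ≡ 7 (mod 29). Verify: 25 × 7 = 175 ≡ 1 (mod 29)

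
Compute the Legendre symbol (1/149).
(1/149) = 1^{74} mod 149 = 1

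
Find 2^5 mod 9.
By repeated squaring mod 9: 2^{1}≡2, 2^{2}≡4, 2^{4}≡7. Then 2^{5} = 2^{4+1} ≡ 7 × 2 ≡ 5 mod 9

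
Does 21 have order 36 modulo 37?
21^{18} ≡ 1 mod 37 and 18 < 36, so ord_37(21) = 18 ≠ 36 and 21 is not a primitive root.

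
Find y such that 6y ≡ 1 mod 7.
Since 7 is prime, by Fermat 6^(-1) ≡ 6^{5} ≡ 6 mod 7. Verify: 6 × 6 = 36 ≡ 1 mod 7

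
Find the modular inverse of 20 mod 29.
Since 29 is prime, by Fermat 20^(-1) ≡ 20^{27} ≡ 16 (mod 29). Verify: 20 × 16 = 320 ≡ 1 (mod 29)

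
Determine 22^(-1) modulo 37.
Since 37 is prime, by Fermat 22^(-1) ≡ 22^{35} ≡ 32 (mod 37). Verify: 22 × 32 = 704 ≡ 1 (mod 37)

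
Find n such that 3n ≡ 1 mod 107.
Since 107 is prime, by Fermat 3^(-1) ≡ 3^{105} ≡ 36 mod 107. Verify: 3 × 36 = 108 ≡ 1 mod 107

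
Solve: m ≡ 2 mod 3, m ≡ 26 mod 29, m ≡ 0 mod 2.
M = 3 × 29 × 2 = 174. M₁ = 58, y₁ ≡ 1 mod 3. M₂ = 6, y₂ ≡ 5 mod 29. M₃ = 87, y₃ ≡ 1 mod 2. m = 2×58×1 + 26×6×5 + 0×87×1 ≡ 26 mod 174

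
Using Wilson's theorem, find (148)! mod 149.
By Wilson's theorem, (148)! ≡ -1 ≡ 148 (mod 149)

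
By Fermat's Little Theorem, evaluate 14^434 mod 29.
By Fermat: 14^{28} ≡ 1 (mod 29). 434 ≡ 14 (mod 28). So 14^{434} ≡ 14^{14} ≡ 28 (mod 29)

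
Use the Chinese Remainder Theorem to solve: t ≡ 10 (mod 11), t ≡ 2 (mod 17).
M = 11 × 17 = 187. M₁ = 17, y₁ ≡ 2 (mod 11). M₂ = 11, y₂ ≡ 14 (mod 17). t = 10×17×2 + 2×11×14 ≡ 87 (mod 187)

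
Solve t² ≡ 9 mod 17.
The square roots of 9 mod 17 are 14 and 3. Verify: 14² = 196 ≡ 9 mod 17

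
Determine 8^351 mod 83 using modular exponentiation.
Using Fermat: 8^{82} ≡ 1 (mod 83). 351 ≡ 23 (mod 82). So 8^{351} ≡ 8^{23} ≡ 73 (mod 83)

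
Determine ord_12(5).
Powers of 5 mod 12: 5^1≡5, 5^2≡1. ord_12(5) = 2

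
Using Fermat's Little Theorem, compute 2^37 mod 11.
By Fermat: 2^{10} ≡ 1 (mod 11). 37 = 3×10 + 7. So 2^{37} ≡ 2^{7} ≡ 7 (mod 11)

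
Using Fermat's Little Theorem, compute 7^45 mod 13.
By Fermat: 7^{12} ≡ 1 mod 13. 45 = 3×12 + 9. So 7^{45} ≡ 7^{9} ≡ 8 mod 13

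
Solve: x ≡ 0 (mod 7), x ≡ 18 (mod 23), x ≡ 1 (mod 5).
M = 7 × 23 × 5 = 805. M₁ = 115, y₁ ≡ 5 (mod 7). M₂ = 35, y₂ ≡ 2 (mod 23). M₃ = 161, y₃ ≡ 1 (mod 5). x = 0×115×5 + 18×35×2 + 1×161×1 ≡ 616 (mod 805)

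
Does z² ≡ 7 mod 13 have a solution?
By Euler's criterion: 7^{6} ≡ 12 mod 13. Since this equals -1 (≡ 12), 7 is not a QR.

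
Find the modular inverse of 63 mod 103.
Since 103 is prime, by Fermat 63^(-1) ≡ 63^{101} ≡ 18 mod 103. Verify: 63 × 18 = 1134 ≡ 1 mod 103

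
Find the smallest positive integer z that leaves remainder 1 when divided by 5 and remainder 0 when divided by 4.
M = 5 × 4 = 20. M₁ = 4, y₁ ≡ 4 mod 5. M₂ = 5, y₂ ≡ 1 mod 4. z = 1×4×4 + 0×5×1 ≡ 16 mod 20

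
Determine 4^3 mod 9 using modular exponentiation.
4^{3} = 64 ≡ 1 mod 9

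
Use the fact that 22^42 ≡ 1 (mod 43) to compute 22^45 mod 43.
By Fermat: 22^{42} ≡ 1 (mod 43). So 22^{45} = 22^{42} · 22^{3} ≡ 22^{3} ≡ 27 (mod 43)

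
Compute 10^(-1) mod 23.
Since 23 is prime, by Fermat 10^(-1) ≡ 10^{21} ≡ 7 mod 23. Verify: 10 × 7 = 70 ≡ 1 mod 23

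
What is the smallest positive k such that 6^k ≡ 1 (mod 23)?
Powers of 6 mod 23: 6^1≡6, 6^2≡13, 6^3≡9, 6^4≡8, 6^5≡2, 6^6≡12, 6^7≡3, 6^8≡18, 6^9≡16, 6^10≡4, 6^11≡1. ord_23(6) = 11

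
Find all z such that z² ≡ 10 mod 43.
The square roots of 10 mod 43 are 15 and 28. Verify: 15² = 225 ≡ 10 mod 43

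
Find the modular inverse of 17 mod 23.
Since 23 is prime, by Fermat 17^(-1) ≡ 17^{21} ≡ 19 mod 23. Verify: 17 × 19 = 323 ≡ 1 mod 23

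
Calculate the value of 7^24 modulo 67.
By repeated squaring (mod 67): 7^{1}≡7, 7^{2}≡49, 7^{4}≡56, 7^{8}≡54, 7^{16}≡35. Then 7^{24} = 7^{16+8} ≡ 35 × 54 ≡ 14 (mod 67)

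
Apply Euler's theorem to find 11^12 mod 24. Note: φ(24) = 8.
By Euler: 11^{8} ≡ 1 mod 24 since gcd(11, 24) = 1. 12 = 1×8 + 4. So 11^{12} ≡ 11^{4} ≡ 1 mod 24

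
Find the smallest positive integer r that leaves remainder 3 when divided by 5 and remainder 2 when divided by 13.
M = 5 × 13 = 65. M₁ = 13, y₁ ≡ 2 (mod 5). M₂ = 5, y₂ ≡ 8 (mod 13). r = 3×13×2 + 2×5×8 ≡ 28 (mod 65)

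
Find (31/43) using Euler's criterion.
(31/43) = 31^{21} mod 43 = 1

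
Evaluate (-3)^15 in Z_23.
By repeated squaring mod 23: (-3)^{1}≡20, (-3)^{2}≡9, (-3)^{4}≡12, (-3)^{8}≡6. Then (-3)^{15} = (-3)^{8+4+2+1} ≡ 6 × 12 × 9 × 20 ≡ 11 mod 23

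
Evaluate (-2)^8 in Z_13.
By repeated squaring (mod 13): (-2)^{1}≡11, (-2)^{2}≡4, (-2)^{4}≡3, (-2)^{8}≡9. So (-2)^{8} ≡ 9 (mod 13)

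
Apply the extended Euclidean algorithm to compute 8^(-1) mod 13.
Extended GCD: 8(5) + 13(-3) = 1. So 8^(-1) ≡ 5 mod 13. Verify: 8 × 5 = 40 ≡ 1 mod 13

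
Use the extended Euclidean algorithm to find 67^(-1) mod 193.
Extended GCD: 67(-72) + 193(25) = 1. So 67^(-1) ≡ -72 ≡ 121 mod 193. Verify: 67 × 121 = 8107 ≡ 1 mod 193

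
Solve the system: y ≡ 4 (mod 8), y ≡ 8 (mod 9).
M = 8 × 9 = 72. M₁ = 9, y₁ ≡ 1 (mod 8). M₂ = 8, y₂ ≡ 8 (mod 9). y = 4×9×1 + 8×8×8 ≡ 44 (mod 72)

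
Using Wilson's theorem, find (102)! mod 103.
By Wilson's theorem, (102)! ≡ -1 ≡ 102 mod 103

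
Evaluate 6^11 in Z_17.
By repeated squaring (mod 17): 6^{1}≡6, 6^{2}≡2, 6^{4}≡4, 6^{8}≡16. Then 6^{11} = 6^{8+2+1} ≡ 16 × 2 × 6 ≡ 5 (mod 17)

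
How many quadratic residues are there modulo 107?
For prime 107, there are (p-1)/2 = (107-1)/2 = 53 quadratic residues (excluding 0).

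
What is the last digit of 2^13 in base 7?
Using Fermat: 2^{6} ≡ 1 mod 7. 13 ≡ 1 mod 6. So 2^{13} ≡ 2^{1} ≡ 2 mod 7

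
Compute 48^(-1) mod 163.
Since 163 is prime, by Fermat 48^(-1) ≡ 48^{161} ≡ 17 mod 163. Verify: 48 × 17 = 816 ≡ 1 mod 163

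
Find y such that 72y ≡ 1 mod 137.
Since 137 is prime, by Fermat 72^(-1) ≡ 72^{135} ≡ 59 mod 137. Verify: 72 × 59 = 4248 ≡ 1 mod 137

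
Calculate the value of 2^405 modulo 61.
Using Fermat: 2^{60} ≡ 1 (mod 61). 405 ≡ 45 (mod 60). So 2^{405} ≡ 2^{45} ≡ 50 (mod 61)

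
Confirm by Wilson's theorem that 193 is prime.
(192)! mod 193 = 192. Since this equals -1 (mod 193), Wilson confirms 193 is prime.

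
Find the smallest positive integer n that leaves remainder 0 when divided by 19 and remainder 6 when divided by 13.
M = 19 × 13 = 247. M₁ = 13, y₁ ≡ 3 mod 19. M₂ = 19, y₂ ≡ 11 mod 13. n = 0×13×3 + 6×19×11 ≡ 19 mod 247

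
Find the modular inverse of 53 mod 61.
Since 61 is prime, by Fermat 53^(-1) ≡ 53^{59} ≡ 38 (mod 61). Verify: 53 × 38 = 2014 ≡ 1 (mod 61)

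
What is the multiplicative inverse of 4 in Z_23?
Since 23 is prime, by Fermat 4^(-1) ≡ 4^{21} ≡ 6 (mod 23). Verify: 4 × 6 = 24 ≡ 1 (mod 23)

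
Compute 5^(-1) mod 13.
Since 13 is prime, by Fermat 5^(-1) ≡ 5^{11} ≡ 8 mod 13. Verify: 5 × 8 = 40 ≡ 1 mod 13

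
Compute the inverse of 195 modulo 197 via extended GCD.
Extended GCD: 195(98) + 197(-97) = 1. So 195^(-1) ≡ 98 (mod 197). Verify: 195 × 98 = 19110 ≡ 1 (mod 197)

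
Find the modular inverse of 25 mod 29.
Since 29 is prime, by Fermat 25^(-1) ≡ 25^{27} ≡ 7 (mod 29). Verify: 25 × 7 = 175 ≡ 1 (mod 29)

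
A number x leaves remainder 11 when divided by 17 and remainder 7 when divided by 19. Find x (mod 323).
M = 17 × 19 = 323. M₁ = 19, y₁ ≡ 9 (mod 17). M₂ = 17, y₂ ≡ 9 (mod 19). x = 11×19×9 + 7×17×9 ≡ 45 (mod 323)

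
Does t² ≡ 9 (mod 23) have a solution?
By Euler's criterion: 9^{11} ≡ 1 (mod 23). Since this equals 1, 9 is a QR.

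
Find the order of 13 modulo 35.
Powers of 13 mod 35: 13^1≡13, 13^2≡29, 13^3≡27, 13^4≡1. Order = 4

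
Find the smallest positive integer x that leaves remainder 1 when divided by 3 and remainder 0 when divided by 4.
M = 3 × 4 = 12. M₁ = 4, y₁ ≡ 1 mod 3. M₂ = 3, y₂ ≡ 3 mod 4. x = 1×4×1 + 0×3×3 ≡ 4 mod 12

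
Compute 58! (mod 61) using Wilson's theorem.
(60)! = (58)! × (59) × (60) ≡ -1 (mod 61). So (58)! ≡ -1 × [(60)(59)]^(-1) ≡ 30 (mod 61)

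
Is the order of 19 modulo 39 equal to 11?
Powers of 19 mod 39: 19^1≡19, 19^2≡10, 19^3≡34, 19^4≡22, 19^5≡28, 19^6≡25, 19^7≡7, 19^8≡16, 19^9≡31, 19^10≡4, 19^11≡37, 19^12≡1. 19^11≡37≢1, so ord ≠ 11. No, the actual order is 12.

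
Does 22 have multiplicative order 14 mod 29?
Powers of 22 mod 29: 22^1≡22, 22^2≡20, 22^3≡5, 22^4≡23, 22^5≡13, 22^6≡25, 22^7≡28, 22^8≡7, 22^9≡9, 22^10≡24, 22^11≡6, 22^12≡16, 22^13≡4, 22^14≡1. First k with 22^k≡1 is k=14. Yes, ord_29(22) = 14.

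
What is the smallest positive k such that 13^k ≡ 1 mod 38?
Powers of 13 mod 38: 13^1≡13, 13^2≡17, 13^3≡31, 13^4≡23, 13^5≡33, 13^6≡11, 13^7≡29, 13^8≡35, 13^9≡37, 13^10≡25, 13^11≡21, 13^12≡7, 13^13≡15, 13^14≡5, 13^15≡27, 13^16≡9, 13^17≡3, 13^18≡1. So the order of 13 is 18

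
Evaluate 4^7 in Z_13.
By repeated squaring mod 13: 4^{1}≡4, 4^{2}≡3, 4^{4}≡9. Then 4^{7} = 4^{4+2+1} ≡ 9 × 3 × 4 ≡ 4 mod 13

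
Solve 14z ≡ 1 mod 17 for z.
Since 17 is prime, by Fermat 14^(-1) ≡ 14^{15} ≡ 11 mod 17. Verify: 14 × 11 = 154 ≡ 1 mod 17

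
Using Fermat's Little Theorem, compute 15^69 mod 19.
By Fermat: 15^{18} ≡ 1 mod 19. 69 = 3×18 + 15. So 15^{69} ≡ 15^{15} ≡ 8 mod 19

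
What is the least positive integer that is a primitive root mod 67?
g = 2. Powers: [2, 4, 8, 16, 32, 64, 61, 55, ...] generates all 66 non-zero residues.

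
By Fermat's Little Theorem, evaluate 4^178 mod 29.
By Fermat: 4^{28} ≡ 1 (mod 29). 178 ≡ 10 (mod 28). So 4^{178} ≡ 4^{10} ≡ 23 (mod 29)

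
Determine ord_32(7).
Powers of 7 mod 32: 7^1≡7, 7^2≡17, 7^3≡23, 7^4≡1. ord_32(7) = 4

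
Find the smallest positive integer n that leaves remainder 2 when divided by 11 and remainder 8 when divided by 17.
M = 11 × 17 = 187. M₁ = 17, y₁ ≡ 2 (mod 11). M₂ = 11, y₂ ≡ 14 (mod 17). n = 2×17×2 + 8×11×14 ≡ 178 (mod 187)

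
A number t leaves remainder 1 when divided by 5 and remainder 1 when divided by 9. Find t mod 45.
M = 5 × 9 = 45. M₁ = 9, y₁ ≡ 4 mod 5. M₂ = 5, y₂ ≡ 2 mod 9. t = 1×9×4 + 1×5×2 ≡ 1 mod 45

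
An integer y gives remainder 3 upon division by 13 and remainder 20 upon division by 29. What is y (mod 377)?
M = 13 × 29 = 377. M₁ = 29, y₁ ≡ 9 (mod 13). M₂ = 13, y₂ ≡ 9 (mod 29). y = 3×29×9 + 20×13×9 ≡ 107 (mod 377)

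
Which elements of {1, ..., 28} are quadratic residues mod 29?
Quadratic residues modulo 29: {1, 4, 5, 6, 7, 9, 13, 16, 20, 22, 23, 24, 25, 28}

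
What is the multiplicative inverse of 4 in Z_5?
Since 5 is prime, by Fermat 4^(-1) ≡ 4^{3} ≡ 4 (mod 5). Verify: 4 × 4 = 16 ≡ 1 (mod 5)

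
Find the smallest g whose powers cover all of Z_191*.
g = 19. Powers: [19, 170, 174, 59, 166, 98, 143, ...] generates all 190 non-zero residues.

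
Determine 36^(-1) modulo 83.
Since 83 is prime, by Fermat 36^(-1) ≡ 36^{81} ≡ 30 mod 83. Verify: 36 × 30 = 1080 ≡ 1 mod 83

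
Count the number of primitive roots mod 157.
There are φ(157-1) = φ(156) = 48 primitive roots modulo 157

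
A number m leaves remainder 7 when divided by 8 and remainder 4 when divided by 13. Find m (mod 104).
M = 8 × 13 = 104. M₁ = 13, y₁ ≡ 5 (mod 8). M₂ = 8, y₂ ≡ 5 (mod 13). m = 7×13×5 + 4×8×5 ≡ 95 (mod 104)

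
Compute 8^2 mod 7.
8^{2} = 64 ≡ 1 (mod 7)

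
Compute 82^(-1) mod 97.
Since 97 is prime, by Fermat 82^(-1) ≡ 82^{95} ≡ 84 mod 97. Verify: 82 × 84 = 6888 ≡ 1 mod 97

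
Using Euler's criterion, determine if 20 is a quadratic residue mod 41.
By Euler's criterion: 20^{20} ≡ 1 (mod 41). Since this equals 1, 20 is a QR.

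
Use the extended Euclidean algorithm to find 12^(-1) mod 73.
Extended GCD: 12(-6) + 73(1) = 1. So 12^(-1) ≡ -6 ≡ 67 mod 73. Verify: 12 × 67 = 804 ≡ 1 mod 73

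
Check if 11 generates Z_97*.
11^{48} ≡ 1 mod 97 and 48 < 96, so ord_97(11) = 48 ≠ 96 and 11 is not a primitive root.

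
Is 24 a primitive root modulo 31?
ord_31(24) divides 30. For each prime q|30: 24^{15}≡30, 24^{10}≡25, 24^{6}≡4, none ≡ 1. So 24 has order 30 and is a primitive root mod 31.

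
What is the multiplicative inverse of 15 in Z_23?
Since 23 is prime, by Fermat 15^(-1) ≡ 15^{21} ≡ 20 mod 23. Verify: 15 × 20 = 300 ≡ 1 mod 23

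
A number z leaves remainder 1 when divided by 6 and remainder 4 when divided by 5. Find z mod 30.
M = 6 × 5 = 30. M₁ = 5, y₁ ≡ 5 mod 6. M₂ = 6, y₂ ≡ 1 mod 5. z = 1×5×5 + 4×6×1 ≡ 19 mod 30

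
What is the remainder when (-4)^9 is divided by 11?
By repeated squaring mod 11: (-4)^{1}≡7, (-4)^{2}≡5, (-4)^{4}≡3, (-4)^{8}≡9. Then (-4)^{9} = (-4)^{8+1} ≡ 9 × 7 ≡ 8 mod 11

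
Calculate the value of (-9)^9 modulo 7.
Using Fermat: (-9)^{6} ≡ 1 (mod 7). 9 ≡ 3 (mod 6). So (-9)^{9} ≡ (-9)^{3} ≡ 6 (mod 7)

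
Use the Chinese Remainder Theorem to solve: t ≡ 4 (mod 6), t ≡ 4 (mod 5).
M = 6 × 5 = 30. M₁ = 5, y₁ ≡ 5 (mod 6). M₂ = 6, y₂ ≡ 1 (mod 5). t = 4×5×5 + 4×6×1 ≡ 4 (mod 30)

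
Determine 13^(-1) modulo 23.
Since 23 is prime, by Fermat 13^(-1) ≡ 13^{21} ≡ 16 mod 23. Verify: 13 × 16 = 208 ≡ 1 mod 23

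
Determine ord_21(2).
Powers of 2 mod 21: 2^1≡2, 2^2≡4, 2^3≡8, 2^4≡16, 2^5≡11, 2^6≡1. So the order of 2 is 6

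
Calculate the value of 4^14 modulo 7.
Using Fermat: 4^{6} ≡ 1 (mod 7). 14 ≡ 2 (mod 6). So 4^{14} ≡ 4^{2} ≡ 2 (mod 7)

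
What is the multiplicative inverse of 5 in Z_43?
Since 43 is prime, by Fermat 5^(-1) ≡ 5^{41} ≡ 26 (mod 43). Verify: 5 × 26 = 130 ≡ 1 (mod 43)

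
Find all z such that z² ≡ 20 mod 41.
The square roots of 20 mod 41 are 26 and 15. Verify: 26² = 676 ≡ 20 mod 41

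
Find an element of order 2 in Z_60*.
49 has order 2 mod 60 since 49^{2} ≡ 1 mod 60 and no smaller power works.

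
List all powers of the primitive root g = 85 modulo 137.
85^1, 85^2, ..., 85^{136} mod 137: [85, 101, 91, 63, 12, 61, 116, 133, 71, 7, 47, 22, 89, 30, 84, 16, 127, 109, 86, 49, 55, 17, 75, 73, 40, 112, 67, 78, 54, 69, 111, 119, 114, 100, 6, 99, 58, 135, 104, 72, 92, 11, 113, 15, 42, 8, 132, 123, 43, 93, 96, 77, 106, 105, 20, 56, 102, 39, 27, 103, 124, 128, 57, 50, 3, 118, 29, 136, 52, 36, 46, 74, 125, 76, 21, 4, 66, 130, 90, 115, 48, 107, 53, 121, 10, 28, 51, 88, 82, 120, 62, 64, 97, 25, 70, 59, 83, 68, 26, 18, 23, 37, 131, 38, 79, 2, 33, 65, 45, 126, 24, 122, 95, 129, 5, 14, 94, 44, 41, 60, 31, 32, 117, 81, 35, 98, 110, 34, 13, 9, 80, 87, 134, 19, 108, 1]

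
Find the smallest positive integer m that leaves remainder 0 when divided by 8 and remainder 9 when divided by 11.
M = 8 × 11 = 88. M₁ = 11, y₁ ≡ 3 mod 8. M₂ = 8, y₂ ≡ 7 mod 11. m = 0×11×3 + 9×8×7 ≡ 64 mod 88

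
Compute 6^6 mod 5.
Using Fermat: 6^{4} ≡ 1 (mod 5). 6 ≡ 2 (mod 4). So 6^{6} ≡ 6^{2} ≡ 1 (mod 5)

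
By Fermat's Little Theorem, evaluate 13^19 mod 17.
By Fermat: 13^{16} ≡ 1 mod 17. So 13^{19} = 13^{16} · 13^{3} ≡ 13^{3} ≡ 4 mod 17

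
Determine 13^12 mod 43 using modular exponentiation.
By repeated squaring (mod 43): 13^{1}≡13, 13^{2}≡40, 13^{4}≡9, 13^{8}≡38. Then 13^{12} = 13^{8+4} ≡ 38 × 9 ≡ 41 (mod 43)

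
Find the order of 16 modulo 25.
Powers of 16 mod 25: 16^1≡16, 16^2≡6, 16^3≡21, 16^4≡11, 16^5≡1. ord_25(16) = 5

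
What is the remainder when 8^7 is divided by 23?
By repeated squaring (mod 23): 8^{1}≡8, 8^{2}≡18, 8^{4}≡2. Then 8^{7} = 8^{4+2+1} ≡ 2 × 18 × 8 ≡ 12 (mod 23)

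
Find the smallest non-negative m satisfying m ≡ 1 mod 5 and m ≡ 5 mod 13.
M = 5 × 13 = 65. M₁ = 13, y₁ ≡ 2 mod 5. M₂ = 5, y₂ ≡ 8 mod 13. m = 1×13×2 + 5×5×8 ≡ 31 mod 65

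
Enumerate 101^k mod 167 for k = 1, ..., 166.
101^1, 101^2, ..., 101^{166} mod 167: [101, 14, 78, 29, 90, 72, 91, 6, 105, 84, 134, 7, 39, 98, 45, 36, 129, 3, 136, 42, 67, 87, 103, 49, 106, 18, 148, 85, 68, 21, 117, 127, 135, 108, 53, 9, 74, 126, 34, 94, 142, 147, 151, 54, 110, 88, 37, 63, 17, 47, 71, 157, 159, 27, 55, 44, 102, 115, 92, 107, 119, 162, 163, 97, 111, 22, 51, 141, 46, 137, 143, 81, 165, 132, 139, 11, 109, 154, 23, 152, 155, 124, 166, 66, 153, 89, 138, 77, 95, 76, 161, 62, 83, 33, 160, 128, 69, 122, 131, 38, 164, 31, 125, 100, 80, 64, 118, 61, 149, 19, 82, 99, 146, 50, 40, 32, 59, 114, 158, 93, 41, 133, 73, 25, 20, 16, 113, 57, 79, 130, 104, 150, 120, 96, 10, 8, 140, 112, 123, 65, 52, 75, 60, 48, 5, 4, 70, 56, 145, 116, 26, 121, 30, 24, 86, 2, 35, 28, 156, 58, 13, 144, 15, 12, 43, 1]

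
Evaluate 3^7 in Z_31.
By repeated squaring (mod 31): 3^{1}≡3, 3^{2}≡9, 3^{4}≡19. Then 3^{7} = 3^{4+2+1} ≡ 19 × 9 × 3 ≡ 17 (mod 31)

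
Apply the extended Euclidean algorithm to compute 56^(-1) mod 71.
Extended GCD: 56(-19) + 71(15) = 1. So 56^(-1) ≡ -19 ≡ 52 (mod 71). Verify: 56 × 52 = 2912 ≡ 1 (mod 71)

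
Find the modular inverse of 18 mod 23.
Since 23 is prime, by Fermat 18^(-1) ≡ 18^{21} ≡ 9 (mod 23). Verify: 18 × 9 = 162 ≡ 1 (mod 23)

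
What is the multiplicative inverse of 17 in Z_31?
Since 31 is prime, by Fermat 17^(-1) ≡ 17^{29} ≡ 11 (mod 31). Verify: 17 × 11 = 187 ≡ 1 (mod 31)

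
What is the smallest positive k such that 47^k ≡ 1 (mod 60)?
Powers of 47 mod 60: 47^1≡47, 47^2≡49, 47^3≡23, 47^4≡1. ord_60(47) = 4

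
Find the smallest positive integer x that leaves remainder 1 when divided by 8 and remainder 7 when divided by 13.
M = 8 × 13 = 104. M₁ = 13, y₁ ≡ 5 (mod 8). M₂ = 8, y₂ ≡ 5 (mod 13). x = 1×13×5 + 7×8×5 ≡ 33 (mod 104)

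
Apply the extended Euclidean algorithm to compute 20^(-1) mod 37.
Extended GCD: 20(13) + 37(-7) = 1. So 20^(-1) ≡ 13 mod 37. Verify: 20 × 13 = 260 ≡ 1 mod 37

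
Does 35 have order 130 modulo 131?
35^{65} ≡ 1 mod 131 and 65 < 130, so ord_131(35) = 65 ≠ 130 and 35 is not a primitive root.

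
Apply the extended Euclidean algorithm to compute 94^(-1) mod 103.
Extended GCD: 94(-23) + 103(21) = 1. So 94^(-1) ≡ -23 ≡ 80 mod 103. Verify: 94 × 80 = 7520 ≡ 1 mod 103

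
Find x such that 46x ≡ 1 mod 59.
Since 59 is prime, by Fermat 46^(-1) ≡ 46^{57} ≡ 9 mod 59. Verify: 46 × 9 = 414 ≡ 1 mod 59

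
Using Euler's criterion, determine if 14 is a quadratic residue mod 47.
By Euler's criterion: 14^{23} ≡ 1 (mod 47). Since this equals 1, 14 is a QR.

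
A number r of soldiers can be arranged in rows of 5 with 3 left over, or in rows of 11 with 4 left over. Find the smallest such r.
M = 5 × 11 = 55. M₁ = 11, y₁ ≡ 1 (mod 5). M₂ = 5, y₂ ≡ 9 (mod 11). r = 3×11×1 + 4×5×9 ≡ 48 (mod 55)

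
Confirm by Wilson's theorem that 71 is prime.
(70)! mod 71 = 70. Since this equals -1 mod 71, Wilson confirms 71 is prime.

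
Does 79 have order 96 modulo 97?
79^{16} ≡ 1 mod 97 and 16 < 96, so ord_97(79) = 16 ≠ 96 and 79 is not a primitive root.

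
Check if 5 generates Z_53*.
ord_53(5) divides 52. For each prime q|52: 5^{26}≡52, 5^{4}≡42, none ≡ 1. So 5 has order 52 and is a primitive root mod 53.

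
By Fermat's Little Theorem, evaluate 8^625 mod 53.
By Fermat: 8^{52} ≡ 1 mod 53. 625 ≡ 1 mod 52. So 8^{625} ≡ 8^{1} ≡ 8 mod 53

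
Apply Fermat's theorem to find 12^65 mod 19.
By Fermat: 12^{18} ≡ 1 mod 19. 65 = 3×18 + 11. So 12^{65} ≡ 12^{11} ≡ 8 mod 19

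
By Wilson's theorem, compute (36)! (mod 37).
By Wilson's theorem, (36)! ≡ -1 ≡ 36 (mod 37)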